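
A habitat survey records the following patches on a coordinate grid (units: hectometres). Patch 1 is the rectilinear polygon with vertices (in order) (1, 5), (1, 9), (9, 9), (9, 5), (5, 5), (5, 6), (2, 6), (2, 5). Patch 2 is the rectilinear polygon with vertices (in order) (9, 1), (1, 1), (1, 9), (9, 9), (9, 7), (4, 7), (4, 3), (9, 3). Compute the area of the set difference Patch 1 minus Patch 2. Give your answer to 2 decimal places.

9.00

|Patch 1| = 29, |Patch 1∩Patch 2| = 20.
|Patch 1 ∖ Patch 2| = |Patch 1| − |Patch 1∩Patch 2| = 29 − 20 = 9.00.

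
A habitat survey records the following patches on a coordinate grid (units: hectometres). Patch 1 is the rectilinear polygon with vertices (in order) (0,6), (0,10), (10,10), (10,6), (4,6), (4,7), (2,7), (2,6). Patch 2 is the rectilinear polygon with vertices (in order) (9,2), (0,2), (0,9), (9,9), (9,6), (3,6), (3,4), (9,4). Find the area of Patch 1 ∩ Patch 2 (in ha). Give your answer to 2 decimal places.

The intersection is the polygon with vertices (0,9), (9,9), (9,6), (4,6), (4,7), (2,7), (2,6), (0,6).
By the shoelace formula its area is 25.00.

25.00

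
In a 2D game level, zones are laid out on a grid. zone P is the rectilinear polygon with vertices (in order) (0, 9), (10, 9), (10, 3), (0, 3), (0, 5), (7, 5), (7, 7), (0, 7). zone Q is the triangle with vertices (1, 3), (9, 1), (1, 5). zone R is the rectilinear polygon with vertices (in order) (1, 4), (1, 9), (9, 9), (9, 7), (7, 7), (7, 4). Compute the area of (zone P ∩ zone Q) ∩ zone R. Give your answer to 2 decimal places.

1.00

The region (zone P ∩ zone Q) ∩ zone R is the polygon with vertices (1,5), (3,4), (1,4).
By the shoelace formula its area is 1.00.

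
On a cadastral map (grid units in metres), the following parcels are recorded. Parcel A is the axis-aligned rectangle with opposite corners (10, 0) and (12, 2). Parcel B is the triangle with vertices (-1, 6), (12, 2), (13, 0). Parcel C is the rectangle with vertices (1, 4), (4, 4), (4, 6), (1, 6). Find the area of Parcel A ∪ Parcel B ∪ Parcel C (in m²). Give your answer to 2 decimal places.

By inclusion–exclusion:
Individual areas: |Parcel A| = 4, |Parcel B| = 11, |Parcel C| = 6.
|Parcel A∩Parcel B| = 2.2857.
|Parcel A∩Parcel C| = 0 (no overlap).
|Parcel B∩Parcel C| = 1.2454.
|Parcel A∩Parcel B∩Parcel C| = 0.
|Parcel A ∪ Parcel B ∪ Parcel C| = 21 − 3.5311 + 0 = 17.47.

17.47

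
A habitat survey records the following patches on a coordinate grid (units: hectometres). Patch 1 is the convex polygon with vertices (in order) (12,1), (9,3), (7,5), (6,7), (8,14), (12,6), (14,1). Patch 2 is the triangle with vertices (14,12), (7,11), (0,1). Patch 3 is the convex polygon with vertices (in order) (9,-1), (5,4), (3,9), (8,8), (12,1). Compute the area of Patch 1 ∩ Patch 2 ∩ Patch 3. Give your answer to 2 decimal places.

2.94

The intersection is the polygon with vertices (6.378,8.324), (8,8), (8.282,7.507), (6.462,6.077), (6,7).
By the shoelace formula its area is 2.94.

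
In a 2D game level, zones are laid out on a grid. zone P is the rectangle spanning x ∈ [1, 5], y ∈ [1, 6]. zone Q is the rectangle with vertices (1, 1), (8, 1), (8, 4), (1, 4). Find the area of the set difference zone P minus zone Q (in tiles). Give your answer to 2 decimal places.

8.00

|zone P∩zone Q|: x∈[1,5], y∈[1,4] → 4·3 = 12.
|zone P| = 20.
|zone P ∖ zone Q| = |zone P| − |zone P∩zone Q| = 20 − 12 = 8.00.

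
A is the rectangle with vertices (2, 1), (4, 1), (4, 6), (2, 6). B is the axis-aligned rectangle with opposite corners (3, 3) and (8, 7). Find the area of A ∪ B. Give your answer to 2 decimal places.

By inclusion–exclusion:
Individual areas: |A| = 10, |B| = 20.
|A∩B|: x∈[3,4], y∈[3,6] → 1·3 = 3.
|A ∪ B| = 30 − 3 = 27.00.

27.00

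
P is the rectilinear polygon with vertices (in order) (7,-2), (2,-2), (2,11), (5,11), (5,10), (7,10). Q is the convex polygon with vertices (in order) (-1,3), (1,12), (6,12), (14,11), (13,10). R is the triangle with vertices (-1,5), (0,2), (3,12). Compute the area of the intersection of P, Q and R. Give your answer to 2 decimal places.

The intersection is the polygon with vertices (2.7,11), (2,8.667), (2,10.25), (2.429,11).
By the shoelace formula its area is 0.66.

0.66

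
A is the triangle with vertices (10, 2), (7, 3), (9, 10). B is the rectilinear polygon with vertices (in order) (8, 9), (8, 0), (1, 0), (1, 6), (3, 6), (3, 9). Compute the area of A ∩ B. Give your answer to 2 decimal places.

The intersection is the polygon with vertices (7,3), (8,6.5), (8,2.667).
By the shoelace formula its area is 1.92.

1.92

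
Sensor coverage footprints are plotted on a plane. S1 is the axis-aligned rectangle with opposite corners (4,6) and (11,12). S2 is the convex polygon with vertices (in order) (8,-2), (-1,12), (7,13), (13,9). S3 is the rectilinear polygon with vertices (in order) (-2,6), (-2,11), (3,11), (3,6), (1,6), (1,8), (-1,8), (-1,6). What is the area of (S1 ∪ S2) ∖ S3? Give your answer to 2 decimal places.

|S1 ∪ S2| = 105.5833.
|(S1 ∪ S2) ∩ S3| = 8.75.
|(S1 ∪ S2) ∖ S3| = 105.5833 − 8.75 = 96.83.

96.83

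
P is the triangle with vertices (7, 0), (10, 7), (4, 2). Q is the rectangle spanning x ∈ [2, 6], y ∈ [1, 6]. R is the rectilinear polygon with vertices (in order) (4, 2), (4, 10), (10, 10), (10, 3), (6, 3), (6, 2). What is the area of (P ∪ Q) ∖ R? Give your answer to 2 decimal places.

16.68

|P ∪ Q| = 30.5833.
|(P ∪ Q) ∩ R| = 13.9048.
|(P ∪ Q) ∖ R| = 30.5833 − 13.9048 = 16.68.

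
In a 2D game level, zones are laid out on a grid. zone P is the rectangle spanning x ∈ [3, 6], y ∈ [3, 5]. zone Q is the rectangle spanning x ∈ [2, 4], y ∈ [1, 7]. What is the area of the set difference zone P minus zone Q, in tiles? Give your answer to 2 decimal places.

4.00

|zone P∩zone Q|: x∈[3,4], y∈[3,5] → 1·2 = 2.
|zone P| = 6.
|zone P ∖ zone Q| = |zone P| − |zone P∩zone Q| = 6 − 2 = 4.00.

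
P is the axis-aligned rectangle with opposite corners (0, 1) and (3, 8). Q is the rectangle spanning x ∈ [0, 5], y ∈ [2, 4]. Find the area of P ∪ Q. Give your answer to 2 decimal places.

By inclusion–exclusion:
Individual areas: |P| = 21, |Q| = 10.
|P∩Q|: x∈[0,3], y∈[2,4] → 3·2 = 6.
|P ∪ Q| = 31 − 6 = 25.00.

25.00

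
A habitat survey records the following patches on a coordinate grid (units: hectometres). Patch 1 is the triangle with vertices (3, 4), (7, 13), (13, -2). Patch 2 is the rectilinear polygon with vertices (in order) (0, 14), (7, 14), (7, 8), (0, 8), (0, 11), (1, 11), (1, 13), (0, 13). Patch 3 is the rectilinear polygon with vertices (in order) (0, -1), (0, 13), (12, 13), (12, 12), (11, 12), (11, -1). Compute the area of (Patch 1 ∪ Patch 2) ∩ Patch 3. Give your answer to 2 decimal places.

|Patch 1 ∪ Patch 2| = 91.4444.
|(Patch 1 ∪ Patch 2) ∩ Patch 3| = 80.64.

80.64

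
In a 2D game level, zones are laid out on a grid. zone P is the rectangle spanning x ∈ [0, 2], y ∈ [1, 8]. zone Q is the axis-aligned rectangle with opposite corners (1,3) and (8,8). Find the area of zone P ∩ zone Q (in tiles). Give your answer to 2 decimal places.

|zone P∩zone Q|: x∈[1,2], y∈[3,8] → 1·5 = 5.

5.00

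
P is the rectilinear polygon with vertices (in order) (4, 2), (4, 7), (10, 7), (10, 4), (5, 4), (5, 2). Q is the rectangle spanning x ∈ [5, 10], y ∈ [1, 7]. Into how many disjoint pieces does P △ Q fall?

1

P △ Q is a single connected region.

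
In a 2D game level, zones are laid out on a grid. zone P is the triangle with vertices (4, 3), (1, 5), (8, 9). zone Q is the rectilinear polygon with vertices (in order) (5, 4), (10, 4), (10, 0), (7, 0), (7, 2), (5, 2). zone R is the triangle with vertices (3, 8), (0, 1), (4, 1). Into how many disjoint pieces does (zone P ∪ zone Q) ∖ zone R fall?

(zone P ∪ zone Q) ∖ zone R splits into 3 disjoint pieces (area 0.3253, area 9.2691, area 16).

3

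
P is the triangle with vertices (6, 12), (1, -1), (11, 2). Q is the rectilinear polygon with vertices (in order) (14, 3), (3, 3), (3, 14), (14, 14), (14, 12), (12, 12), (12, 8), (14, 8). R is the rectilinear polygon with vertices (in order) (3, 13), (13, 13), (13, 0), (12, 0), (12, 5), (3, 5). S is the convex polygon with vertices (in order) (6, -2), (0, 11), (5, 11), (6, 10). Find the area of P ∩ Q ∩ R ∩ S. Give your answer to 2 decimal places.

8.87

The intersection is the polygon with vertices (3.308,5), (5.444,10.556), (6,10), (6,5).
By the shoelace formula its area is 8.87.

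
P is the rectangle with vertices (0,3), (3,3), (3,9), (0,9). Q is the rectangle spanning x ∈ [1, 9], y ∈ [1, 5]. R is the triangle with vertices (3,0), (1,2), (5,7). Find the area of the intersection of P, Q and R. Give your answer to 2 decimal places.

The intersection is the polygon with vertices (1.8,3), (3,4.5), (3,3).
By the shoelace formula its area is 0.90.

0.90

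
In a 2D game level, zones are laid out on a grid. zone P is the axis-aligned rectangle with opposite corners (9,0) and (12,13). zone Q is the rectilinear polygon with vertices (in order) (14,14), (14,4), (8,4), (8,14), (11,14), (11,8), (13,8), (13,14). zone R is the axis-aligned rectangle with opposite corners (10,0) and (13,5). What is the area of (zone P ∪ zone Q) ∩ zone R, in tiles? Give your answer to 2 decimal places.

11.00

The region (zone P ∪ zone Q) ∩ zone R is the polygon with vertices (10,0), (10,5), (13,5), (13,4), (12,4), (12,0).
By the shoelace formula its area is 11.00.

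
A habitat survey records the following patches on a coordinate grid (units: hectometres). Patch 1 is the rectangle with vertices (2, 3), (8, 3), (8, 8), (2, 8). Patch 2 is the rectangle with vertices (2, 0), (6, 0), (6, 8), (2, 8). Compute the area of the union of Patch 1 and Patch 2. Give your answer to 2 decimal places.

By inclusion–exclusion:
Individual areas: |Patch 1| = 30, |Patch 2| = 32.
|Patch 1∩Patch 2|: x∈[2,6], y∈[3,8] → 4·5 = 20.
|Patch 1 ∪ Patch 2| = 62 − 20 = 42.00.

42.00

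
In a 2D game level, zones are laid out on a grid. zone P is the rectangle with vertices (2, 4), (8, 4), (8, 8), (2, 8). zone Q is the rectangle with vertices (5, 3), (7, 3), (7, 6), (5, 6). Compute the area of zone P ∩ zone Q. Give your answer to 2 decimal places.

|zone P∩zone Q|: x∈[5,7], y∈[4,6] → 2·2 = 4.

4.00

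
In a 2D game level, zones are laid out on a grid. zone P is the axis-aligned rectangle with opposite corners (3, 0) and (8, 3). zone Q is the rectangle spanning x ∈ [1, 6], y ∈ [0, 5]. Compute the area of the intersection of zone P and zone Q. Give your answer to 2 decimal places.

9.00

|zone P∩zone Q|: x∈[3,6], y∈[0,3] → 3·3 = 9.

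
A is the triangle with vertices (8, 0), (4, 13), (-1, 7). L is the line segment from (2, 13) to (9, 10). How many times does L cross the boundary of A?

The segment meets the boundary at (4.304,12.013), (3.474,12.368).

2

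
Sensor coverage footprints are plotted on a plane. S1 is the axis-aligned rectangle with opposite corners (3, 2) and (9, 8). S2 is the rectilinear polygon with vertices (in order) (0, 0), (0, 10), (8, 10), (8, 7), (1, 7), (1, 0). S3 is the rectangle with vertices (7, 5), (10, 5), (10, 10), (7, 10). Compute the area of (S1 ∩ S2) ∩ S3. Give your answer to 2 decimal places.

The region (S1 ∩ S2) ∩ S3 is the polygon with vertices (8,8), (8,7), (7,7), (7,8).
By the shoelace formula its area is 1.00.

1.00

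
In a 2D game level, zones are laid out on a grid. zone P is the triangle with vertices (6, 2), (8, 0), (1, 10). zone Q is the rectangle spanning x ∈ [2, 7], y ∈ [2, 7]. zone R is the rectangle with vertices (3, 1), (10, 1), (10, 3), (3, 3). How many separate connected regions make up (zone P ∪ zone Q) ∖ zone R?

(zone P ∪ zone Q) ∖ zone R splits into 2 disjoint pieces (area 0.15, area 21.3375).

2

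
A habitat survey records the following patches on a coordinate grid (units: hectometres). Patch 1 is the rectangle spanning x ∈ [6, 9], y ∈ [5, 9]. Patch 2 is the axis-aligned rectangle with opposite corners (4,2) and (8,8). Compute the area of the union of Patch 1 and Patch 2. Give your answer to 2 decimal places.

30.00

By inclusion–exclusion:
Individual areas: |Patch 1| = 12, |Patch 2| = 24.
|Patch 1∩Patch 2|: x∈[6,8], y∈[5,8] → 2·3 = 6.
|Patch 1 ∪ Patch 2| = 36 − 6 = 30.00.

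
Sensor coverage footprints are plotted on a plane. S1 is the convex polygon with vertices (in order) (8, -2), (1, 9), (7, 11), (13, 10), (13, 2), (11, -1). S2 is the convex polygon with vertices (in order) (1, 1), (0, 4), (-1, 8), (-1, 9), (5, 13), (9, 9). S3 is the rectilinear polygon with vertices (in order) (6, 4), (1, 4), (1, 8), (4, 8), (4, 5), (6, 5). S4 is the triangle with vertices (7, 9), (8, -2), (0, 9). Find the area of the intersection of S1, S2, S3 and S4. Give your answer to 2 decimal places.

The intersection is the polygon with vertices (1.636,8), (4,8), (4,5), (5,5), (4.111,4.111).
By the shoelace formula its area is 4.87.

4.87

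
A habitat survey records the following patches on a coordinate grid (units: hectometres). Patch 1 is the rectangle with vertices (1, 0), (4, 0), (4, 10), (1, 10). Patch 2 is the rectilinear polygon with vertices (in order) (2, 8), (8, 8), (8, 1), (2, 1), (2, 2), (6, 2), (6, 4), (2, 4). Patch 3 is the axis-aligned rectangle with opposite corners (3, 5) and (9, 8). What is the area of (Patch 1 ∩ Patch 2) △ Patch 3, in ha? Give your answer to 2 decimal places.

|Patch 1 ∩ Patch 2| = 10.
|(Patch 1 ∩ Patch 2) ∩ Patch 3| = 3.
|(Patch 1 ∩ Patch 2) △ Patch 3| = 10 + 18 − 6 = 22.00.

22.00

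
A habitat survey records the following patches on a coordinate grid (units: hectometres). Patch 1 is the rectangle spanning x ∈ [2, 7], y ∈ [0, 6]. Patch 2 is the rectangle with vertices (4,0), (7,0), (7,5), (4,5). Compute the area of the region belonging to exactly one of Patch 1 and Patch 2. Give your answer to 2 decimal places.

|Patch 1∩Patch 2|: x∈[4,7], y∈[0,5] → 3·5 = 15.
|Patch 1 △ Patch 2| = |Patch 1| + |Patch 2| − 2·|Patch 1∩Patch 2| = 30 + 15 − 30 = 15.00.

15.00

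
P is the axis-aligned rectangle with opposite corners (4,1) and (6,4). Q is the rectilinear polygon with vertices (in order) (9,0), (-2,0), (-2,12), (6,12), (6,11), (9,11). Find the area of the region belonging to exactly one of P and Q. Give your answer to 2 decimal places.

|P| = 6, |Q| = 129, |P∩Q| = 6.
|P △ Q| = |P| + |Q| − 2·|P∩Q| = 6 + 129 − 12 = 123.00.

123.00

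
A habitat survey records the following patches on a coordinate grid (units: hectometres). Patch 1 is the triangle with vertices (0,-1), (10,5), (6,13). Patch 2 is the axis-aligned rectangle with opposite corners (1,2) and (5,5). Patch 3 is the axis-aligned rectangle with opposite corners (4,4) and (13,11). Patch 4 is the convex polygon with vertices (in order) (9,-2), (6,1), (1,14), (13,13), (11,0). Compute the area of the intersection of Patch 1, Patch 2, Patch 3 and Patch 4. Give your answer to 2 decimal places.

The intersection is the polygon with vertices (5,4), (4.846,4), (4.462,5), (5,5).
By the shoelace formula its area is 0.35.

0.35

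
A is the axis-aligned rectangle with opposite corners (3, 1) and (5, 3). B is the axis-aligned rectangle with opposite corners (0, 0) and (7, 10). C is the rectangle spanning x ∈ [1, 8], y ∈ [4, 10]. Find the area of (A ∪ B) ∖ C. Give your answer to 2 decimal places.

|A ∪ B| = 70.
|(A ∪ B) ∩ C| = 36.
|(A ∪ B) ∖ C| = 70 − 36 = 34.00.

34.00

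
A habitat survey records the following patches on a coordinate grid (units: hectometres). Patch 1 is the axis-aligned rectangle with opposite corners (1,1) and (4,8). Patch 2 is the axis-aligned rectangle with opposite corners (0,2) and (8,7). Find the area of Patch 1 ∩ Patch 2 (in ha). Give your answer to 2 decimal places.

15.00

|Patch 1∩Patch 2|: x∈[1,4], y∈[2,7] → 3·5 = 15.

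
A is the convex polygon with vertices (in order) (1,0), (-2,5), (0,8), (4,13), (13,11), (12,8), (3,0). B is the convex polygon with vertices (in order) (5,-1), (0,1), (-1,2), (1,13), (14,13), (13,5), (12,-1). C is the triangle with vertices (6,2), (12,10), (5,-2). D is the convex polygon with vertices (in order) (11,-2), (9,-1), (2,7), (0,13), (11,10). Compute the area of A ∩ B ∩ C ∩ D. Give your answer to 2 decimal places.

1.89

The intersection is the polygon with vertices (11,8.667), (11,8.286), (9.577,5.846), (7.5,4).
By the shoelace formula its area is 1.89.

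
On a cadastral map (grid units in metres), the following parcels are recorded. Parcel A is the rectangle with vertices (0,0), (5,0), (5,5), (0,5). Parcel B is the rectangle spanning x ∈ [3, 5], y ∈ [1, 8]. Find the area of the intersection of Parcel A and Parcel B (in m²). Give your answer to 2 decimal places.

|Parcel A∩Parcel B|: x∈[3,5], y∈[1,5] → 2·4 = 8.

8.00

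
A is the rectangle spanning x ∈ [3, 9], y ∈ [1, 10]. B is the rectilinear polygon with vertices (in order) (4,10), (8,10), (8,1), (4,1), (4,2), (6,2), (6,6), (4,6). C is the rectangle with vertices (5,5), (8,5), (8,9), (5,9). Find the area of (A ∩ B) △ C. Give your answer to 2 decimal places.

|A ∩ B| = 28.
|(A ∩ B) ∩ C| = 11.
|(A ∩ B) △ C| = 28 + 12 − 22 = 18.00.

18.00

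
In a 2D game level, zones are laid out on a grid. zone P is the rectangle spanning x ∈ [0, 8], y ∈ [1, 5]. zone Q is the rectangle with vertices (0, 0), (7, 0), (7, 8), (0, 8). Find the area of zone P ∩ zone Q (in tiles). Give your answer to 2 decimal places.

|zone P∩zone Q|: x∈[0,7], y∈[1,5] → 7·4 = 28.

28.00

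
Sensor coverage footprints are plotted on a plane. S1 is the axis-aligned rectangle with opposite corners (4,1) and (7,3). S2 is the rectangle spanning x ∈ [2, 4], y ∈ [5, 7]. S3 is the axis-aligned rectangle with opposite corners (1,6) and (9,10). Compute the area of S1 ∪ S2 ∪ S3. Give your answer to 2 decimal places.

By inclusion–exclusion:
Individual areas: |S1| = 6, |S2| = 4, |S3| = 32.
|S1∩S2| = 0 (no overlap).
|S1∩S3| = 0 (no overlap).
|S2∩S3|: x∈[2,4], y∈[6,7] → 2·1 = 2.
|S1∩S2∩S3| = 0.
|S1 ∪ S2 ∪ S3| = 42 − 2 + 0 = 40.00.

40.00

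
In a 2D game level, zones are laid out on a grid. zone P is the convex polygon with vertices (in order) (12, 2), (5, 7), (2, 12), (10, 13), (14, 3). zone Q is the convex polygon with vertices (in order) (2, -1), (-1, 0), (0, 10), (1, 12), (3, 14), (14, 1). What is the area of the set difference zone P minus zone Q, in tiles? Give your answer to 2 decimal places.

|zone P| = 67, |zone P∩zone Q| = 29.4066.
|zone P ∖ zone Q| = |zone P| − |zone P∩zone Q| = 67 − 29.4066 = 37.59.

37.59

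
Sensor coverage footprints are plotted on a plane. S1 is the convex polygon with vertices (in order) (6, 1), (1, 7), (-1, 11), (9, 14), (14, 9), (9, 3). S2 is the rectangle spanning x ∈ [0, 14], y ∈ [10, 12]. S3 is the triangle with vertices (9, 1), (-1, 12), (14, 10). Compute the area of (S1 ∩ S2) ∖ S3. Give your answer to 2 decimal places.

|S1 ∩ S2| = 23.1833.
|(S1 ∩ S2) ∩ S3| = 12.251.
|(S1 ∩ S2) ∖ S3| = 23.1833 − 12.251 = 10.93.

10.93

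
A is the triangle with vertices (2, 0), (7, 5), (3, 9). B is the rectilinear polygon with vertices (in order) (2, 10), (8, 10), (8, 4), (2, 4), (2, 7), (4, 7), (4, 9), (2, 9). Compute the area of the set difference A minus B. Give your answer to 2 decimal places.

8.83

|A| = 20, |A∩B| = 11.1667.
|A ∖ B| = |A| − |A∩B| = 20 − 11.1667 = 8.83.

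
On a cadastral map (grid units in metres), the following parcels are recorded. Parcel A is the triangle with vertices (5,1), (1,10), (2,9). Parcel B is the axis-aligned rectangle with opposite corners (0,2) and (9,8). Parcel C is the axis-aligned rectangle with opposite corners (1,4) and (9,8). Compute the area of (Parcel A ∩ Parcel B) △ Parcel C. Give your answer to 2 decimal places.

30.89

|Parcel A ∩ Parcel B| = 1.6667.
|(Parcel A ∩ Parcel B) ∩ Parcel C| = 1.3889.
|(Parcel A ∩ Parcel B) △ Parcel C| = 1.6667 + 32 − 2.7778 = 30.89.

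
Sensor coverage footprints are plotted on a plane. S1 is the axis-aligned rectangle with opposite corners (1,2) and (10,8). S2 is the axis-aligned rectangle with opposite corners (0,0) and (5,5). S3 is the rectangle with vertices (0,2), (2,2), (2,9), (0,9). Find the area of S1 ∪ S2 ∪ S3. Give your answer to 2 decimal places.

72.00

By inclusion–exclusion:
Individual areas: |S1| = 54, |S2| = 25, |S3| = 14.
|S1∩S2|: x∈[1,5], y∈[2,5] → 4·3 = 12.
|S1∩S3|: x∈[1,2], y∈[2,8] → 1·6 = 6.
|S2∩S3|: x∈[0,2], y∈[2,5] → 2·3 = 6.
|S1∩S2∩S3| = 3.
|S1 ∪ S2 ∪ S3| = 93 − 24 + 3 = 72.00.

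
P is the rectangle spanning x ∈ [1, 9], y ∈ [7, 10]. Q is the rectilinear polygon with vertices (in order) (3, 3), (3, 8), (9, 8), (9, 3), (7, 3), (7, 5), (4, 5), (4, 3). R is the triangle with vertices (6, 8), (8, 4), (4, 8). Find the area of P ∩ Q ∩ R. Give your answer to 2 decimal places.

1.75

The intersection is the polygon with vertices (5,7), (4,8), (6,8), (6.5,7).
By the shoelace formula its area is 1.75.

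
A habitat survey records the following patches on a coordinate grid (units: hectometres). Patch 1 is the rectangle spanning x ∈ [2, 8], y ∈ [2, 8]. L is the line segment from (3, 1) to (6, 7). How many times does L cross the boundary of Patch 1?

1

The segment meets the boundary at (3.5,2).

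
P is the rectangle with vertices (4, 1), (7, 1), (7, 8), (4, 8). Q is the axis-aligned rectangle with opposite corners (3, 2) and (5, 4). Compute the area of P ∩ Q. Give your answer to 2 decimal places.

2.00

|P∩Q|: x∈[4,5], y∈[2,4] → 1·2 = 2.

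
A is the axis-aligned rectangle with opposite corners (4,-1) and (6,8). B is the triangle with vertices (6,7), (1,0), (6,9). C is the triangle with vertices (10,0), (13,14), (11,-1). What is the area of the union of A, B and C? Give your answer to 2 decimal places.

By inclusion–exclusion:
Individual areas: |A| = 18, |B| = 5, |C| = 8.5.
|A∩B| = 2.9222.
|A∩C| = 0.
|B∩C| = 0.
|A∩B∩C| = 0.
|A ∪ B ∪ C| = 31.5 − 2.9222 + 0 = 28.58.

28.58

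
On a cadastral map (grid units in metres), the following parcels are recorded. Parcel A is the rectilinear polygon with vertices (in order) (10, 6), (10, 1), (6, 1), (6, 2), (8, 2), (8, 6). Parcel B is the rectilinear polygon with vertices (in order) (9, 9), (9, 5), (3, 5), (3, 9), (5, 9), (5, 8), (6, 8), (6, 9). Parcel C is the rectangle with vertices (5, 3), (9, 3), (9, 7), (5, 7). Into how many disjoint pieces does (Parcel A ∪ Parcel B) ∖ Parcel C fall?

(Parcel A ∪ Parcel B) ∖ Parcel C splits into 2 disjoint pieces (area 9, area 15).

2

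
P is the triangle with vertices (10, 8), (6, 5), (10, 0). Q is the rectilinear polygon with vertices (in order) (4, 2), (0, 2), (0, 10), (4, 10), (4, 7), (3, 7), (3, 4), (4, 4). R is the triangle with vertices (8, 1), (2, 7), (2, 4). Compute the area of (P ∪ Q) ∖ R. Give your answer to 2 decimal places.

41.50

|P ∪ Q| = 45.
|(P ∪ Q) ∩ R| = 3.5.
|(P ∪ Q) ∖ R| = 45 − 3.5 = 41.50.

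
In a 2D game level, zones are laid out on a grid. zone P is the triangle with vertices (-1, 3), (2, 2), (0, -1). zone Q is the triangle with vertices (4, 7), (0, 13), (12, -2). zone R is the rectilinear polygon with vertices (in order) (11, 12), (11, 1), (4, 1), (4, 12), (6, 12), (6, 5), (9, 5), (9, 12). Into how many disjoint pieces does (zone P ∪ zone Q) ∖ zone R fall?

(zone P ∪ zone Q) ∖ zone R splits into 4 disjoint pieces (area 5.5, area 2, area 0.1, area 0.4).

4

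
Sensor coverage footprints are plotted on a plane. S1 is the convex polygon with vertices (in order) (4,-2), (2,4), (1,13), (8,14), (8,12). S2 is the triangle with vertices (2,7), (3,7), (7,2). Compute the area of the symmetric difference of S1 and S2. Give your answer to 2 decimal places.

|S1| = 64, |S2| = 2.5, |S1∩S2| = 2.2529.
|S1 △ S2| = |S1| + |S2| − 2·|S1∩S2| = 64 + 2.5 − 4.5058 = 61.99.

61.99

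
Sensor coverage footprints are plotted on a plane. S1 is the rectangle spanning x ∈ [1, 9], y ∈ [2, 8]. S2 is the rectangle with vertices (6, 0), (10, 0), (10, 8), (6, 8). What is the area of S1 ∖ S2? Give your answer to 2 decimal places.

30.00

|S1∩S2|: x∈[6,9], y∈[2,8] → 3·6 = 18.
|S1| = 48.
|S1 ∖ S2| = |S1| − |S1∩S2| = 48 − 18 = 30.00.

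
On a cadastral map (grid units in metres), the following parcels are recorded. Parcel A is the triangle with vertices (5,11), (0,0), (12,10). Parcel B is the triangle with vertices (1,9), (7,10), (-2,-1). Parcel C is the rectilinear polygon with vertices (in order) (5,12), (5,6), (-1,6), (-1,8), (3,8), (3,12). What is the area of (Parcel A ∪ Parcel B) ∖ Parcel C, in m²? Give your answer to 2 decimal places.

|Parcel A ∪ Parcel B| = 61.7591.
|(Parcel A ∪ Parcel B) ∩ Parcel C| = 12.6372.
|(Parcel A ∪ Parcel B) ∖ Parcel C| = 61.7591 − 12.6372 = 49.12.

49.12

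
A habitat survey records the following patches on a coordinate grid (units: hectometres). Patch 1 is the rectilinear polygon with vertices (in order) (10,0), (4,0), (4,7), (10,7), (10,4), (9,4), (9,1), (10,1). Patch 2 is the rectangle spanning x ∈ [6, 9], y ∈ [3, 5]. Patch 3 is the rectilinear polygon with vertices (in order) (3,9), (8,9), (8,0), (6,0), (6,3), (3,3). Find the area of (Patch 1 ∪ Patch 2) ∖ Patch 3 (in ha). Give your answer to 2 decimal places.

17.00

|Patch 1 ∪ Patch 2| = 39.
|(Patch 1 ∪ Patch 2) ∩ Patch 3| = 22.
|(Patch 1 ∪ Patch 2) ∖ Patch 3| = 39 − 22 = 17.00.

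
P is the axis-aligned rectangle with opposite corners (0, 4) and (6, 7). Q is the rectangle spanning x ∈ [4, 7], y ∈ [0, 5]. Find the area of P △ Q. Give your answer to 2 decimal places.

29.00

|P∩Q|: x∈[4,6], y∈[4,5] → 2·1 = 2.
|P △ Q| = |P| + |Q| − 2·|P∩Q| = 18 + 15 − 4 = 29.00.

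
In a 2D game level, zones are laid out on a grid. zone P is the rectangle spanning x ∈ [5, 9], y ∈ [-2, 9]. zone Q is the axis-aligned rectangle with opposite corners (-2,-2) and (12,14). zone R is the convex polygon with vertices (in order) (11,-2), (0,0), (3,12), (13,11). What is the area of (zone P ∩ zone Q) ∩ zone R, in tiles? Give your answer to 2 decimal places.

41.09

The region (zone P ∩ zone Q) ∩ zone R is the polygon with vertices (9,9), (9,-1.636), (5,-0.909), (5,9).
By the shoelace formula its area is 41.09.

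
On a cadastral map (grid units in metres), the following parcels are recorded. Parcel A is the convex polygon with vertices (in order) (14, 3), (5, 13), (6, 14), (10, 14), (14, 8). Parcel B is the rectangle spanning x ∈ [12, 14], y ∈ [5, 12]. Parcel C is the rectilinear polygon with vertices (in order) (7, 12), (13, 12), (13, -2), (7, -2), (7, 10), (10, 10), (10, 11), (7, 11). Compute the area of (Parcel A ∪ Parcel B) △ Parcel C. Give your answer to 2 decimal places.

|Parcel A ∪ Parcel B| = 46.5222.
|(Parcel A ∪ Parcel B) ∩ Parcel C| = 24.2944.
|(Parcel A ∪ Parcel B) △ Parcel C| = 46.5222 + 81 − 48.5889 = 78.93.

78.93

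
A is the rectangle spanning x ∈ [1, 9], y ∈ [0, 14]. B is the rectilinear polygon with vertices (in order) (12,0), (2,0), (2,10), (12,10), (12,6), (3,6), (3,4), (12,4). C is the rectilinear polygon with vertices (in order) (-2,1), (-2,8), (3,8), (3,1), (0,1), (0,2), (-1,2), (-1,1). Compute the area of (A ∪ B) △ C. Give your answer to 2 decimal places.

142.00

|A ∪ B| = 136.
|(A ∪ B) ∩ C| = 14.
|(A ∪ B) △ C| = 136 + 34 − 28 = 142.00.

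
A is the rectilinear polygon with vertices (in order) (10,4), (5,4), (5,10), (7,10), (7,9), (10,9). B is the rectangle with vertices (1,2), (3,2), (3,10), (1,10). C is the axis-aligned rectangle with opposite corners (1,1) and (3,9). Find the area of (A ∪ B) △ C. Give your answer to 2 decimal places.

|A ∪ B| = 43.
|(A ∪ B) ∩ C| = 14.
|(A ∪ B) △ C| = 43 + 16 − 28 = 31.00.

31.00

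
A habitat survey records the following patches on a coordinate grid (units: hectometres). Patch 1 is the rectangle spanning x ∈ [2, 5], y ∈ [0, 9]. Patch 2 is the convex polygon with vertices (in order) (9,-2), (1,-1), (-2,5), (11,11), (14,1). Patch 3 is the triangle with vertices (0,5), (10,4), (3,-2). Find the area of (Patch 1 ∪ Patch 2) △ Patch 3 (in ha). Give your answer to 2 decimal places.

|Patch 1 ∪ Patch 2| = 134.8846.
|(Patch 1 ∪ Patch 2) ∩ Patch 3| = 33.0863.
|(Patch 1 ∪ Patch 2) △ Patch 3| = 134.8846 + 33.5 − 66.1726 = 102.21.

102.21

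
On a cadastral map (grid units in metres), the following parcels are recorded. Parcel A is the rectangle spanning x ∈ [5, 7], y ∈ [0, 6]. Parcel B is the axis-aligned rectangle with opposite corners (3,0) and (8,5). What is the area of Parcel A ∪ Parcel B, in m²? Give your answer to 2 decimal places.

By inclusion–exclusion:
Individual areas: |Parcel A| = 12, |Parcel B| = 25.
|Parcel A∩Parcel B|: x∈[5,7], y∈[0,5] → 2·5 = 10.
|Parcel A ∪ Parcel B| = 37 − 10 = 27.00.

27.00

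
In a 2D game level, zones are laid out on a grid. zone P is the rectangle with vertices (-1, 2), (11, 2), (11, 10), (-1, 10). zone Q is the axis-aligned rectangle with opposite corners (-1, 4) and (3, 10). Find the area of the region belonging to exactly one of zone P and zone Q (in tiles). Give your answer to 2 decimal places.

72.00

|zone P∩zone Q|: x∈[-1,3], y∈[4,10] → 4·6 = 24.
|zone P △ zone Q| = |zone P| + |zone Q| − 2·|zone P∩zone Q| = 96 + 24 − 48 = 72.00.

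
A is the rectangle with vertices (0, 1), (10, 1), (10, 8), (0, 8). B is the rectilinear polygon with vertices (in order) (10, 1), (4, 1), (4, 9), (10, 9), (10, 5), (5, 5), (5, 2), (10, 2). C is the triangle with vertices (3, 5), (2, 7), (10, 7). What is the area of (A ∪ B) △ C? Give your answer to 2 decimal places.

|A ∪ B| = 76.
|(A ∪ B) ∩ C| = 8.
|(A ∪ B) △ C| = 76 + 8 − 16 = 68.00.

68.00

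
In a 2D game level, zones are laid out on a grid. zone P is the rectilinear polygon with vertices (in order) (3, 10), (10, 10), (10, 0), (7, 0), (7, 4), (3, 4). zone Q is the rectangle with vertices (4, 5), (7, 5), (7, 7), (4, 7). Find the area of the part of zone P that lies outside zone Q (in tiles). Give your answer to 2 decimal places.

48.00

|zone P| = 54, |zone P∩zone Q| = 6.
|zone P ∖ zone Q| = |zone P| − |zone P∩zone Q| = 54 − 6 = 48.00.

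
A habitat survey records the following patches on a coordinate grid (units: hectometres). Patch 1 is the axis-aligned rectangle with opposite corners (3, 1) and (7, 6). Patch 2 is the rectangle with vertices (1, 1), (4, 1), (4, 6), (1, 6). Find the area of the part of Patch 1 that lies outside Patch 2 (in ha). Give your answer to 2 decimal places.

15.00

|Patch 1∩Patch 2|: x∈[3,4], y∈[1,6] → 1·5 = 5.
|Patch 1| = 20.
|Patch 1 ∖ Patch 2| = |Patch 1| − |Patch 1∩Patch 2| = 20 − 5 = 15.00.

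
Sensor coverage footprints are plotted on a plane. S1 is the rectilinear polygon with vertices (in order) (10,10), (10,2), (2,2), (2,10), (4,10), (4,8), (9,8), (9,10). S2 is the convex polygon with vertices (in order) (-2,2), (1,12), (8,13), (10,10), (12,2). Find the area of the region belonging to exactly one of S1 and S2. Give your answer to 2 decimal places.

61.50

|S1| = 54, |S2| = 115.5, |S1∩S2| = 54.
|S1 △ S2| = |S1| + |S2| − 2·|S1∩S2| = 54 + 115.5 − 108 = 61.50.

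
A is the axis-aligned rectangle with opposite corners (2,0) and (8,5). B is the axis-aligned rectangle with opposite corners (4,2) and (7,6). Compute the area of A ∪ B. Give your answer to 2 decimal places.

33.00

By inclusion–exclusion:
Individual areas: |A| = 30, |B| = 12.
|A∩B|: x∈[4,7], y∈[2,5] → 3·3 = 9.
|A ∪ B| = 42 − 9 = 33.00.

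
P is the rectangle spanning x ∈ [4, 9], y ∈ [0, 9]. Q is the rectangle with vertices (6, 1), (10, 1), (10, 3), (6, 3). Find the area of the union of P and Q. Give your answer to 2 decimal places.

47.00

By inclusion–exclusion:
Individual areas: |P| = 45, |Q| = 8.
|P∩Q|: x∈[6,9], y∈[1,3] → 3·2 = 6.
|P ∪ Q| = 53 − 6 = 47.00.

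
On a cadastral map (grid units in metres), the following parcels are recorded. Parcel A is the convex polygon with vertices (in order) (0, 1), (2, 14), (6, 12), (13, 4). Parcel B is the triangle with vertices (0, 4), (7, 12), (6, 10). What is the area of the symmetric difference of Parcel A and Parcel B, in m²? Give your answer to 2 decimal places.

|Parcel A| = 90.5, |Parcel B| = 3, |Parcel A∩Parcel B| = 2.9003.
|Parcel A △ Parcel B| = |Parcel A| + |Parcel B| − 2·|Parcel A∩Parcel B| = 90.5 + 3 − 5.8005 = 87.70.

87.70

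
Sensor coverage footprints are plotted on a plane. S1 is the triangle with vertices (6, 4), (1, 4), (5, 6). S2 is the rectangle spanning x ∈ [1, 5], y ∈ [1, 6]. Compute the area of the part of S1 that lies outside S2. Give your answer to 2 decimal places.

1.00

|S1| = 5, |S1∩S2| = 4.
|S1 ∖ S2| = |S1| − |S1∩S2| = 5 − 4 = 1.00.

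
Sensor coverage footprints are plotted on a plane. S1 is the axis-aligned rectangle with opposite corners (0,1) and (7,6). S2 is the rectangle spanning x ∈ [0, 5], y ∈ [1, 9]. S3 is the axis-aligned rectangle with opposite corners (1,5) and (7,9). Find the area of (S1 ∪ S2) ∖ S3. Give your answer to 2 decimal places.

32.00

|S1 ∪ S2| = 50.
|(S1 ∪ S2) ∩ S3| = 18.
|(S1 ∪ S2) ∖ S3| = 50 − 18 = 32.00.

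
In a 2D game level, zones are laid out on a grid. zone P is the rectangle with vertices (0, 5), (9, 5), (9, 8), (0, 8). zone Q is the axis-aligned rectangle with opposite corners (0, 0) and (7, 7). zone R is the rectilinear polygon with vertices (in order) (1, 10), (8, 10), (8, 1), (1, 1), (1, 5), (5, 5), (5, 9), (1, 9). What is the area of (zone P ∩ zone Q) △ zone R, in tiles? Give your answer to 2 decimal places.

|zone P ∩ zone Q| = 14.
|(zone P ∩ zone Q) ∩ zone R| = 4.
|(zone P ∩ zone Q) △ zone R| = 14 + 47 − 8 = 53.00.

53.00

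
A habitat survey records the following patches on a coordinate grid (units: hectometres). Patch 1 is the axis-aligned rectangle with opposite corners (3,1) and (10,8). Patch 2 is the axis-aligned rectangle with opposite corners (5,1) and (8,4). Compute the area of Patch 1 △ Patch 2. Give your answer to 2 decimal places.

40.00

|Patch 1∩Patch 2|: x∈[5,8], y∈[1,4] → 3·3 = 9.
|Patch 1 △ Patch 2| = |Patch 1| + |Patch 2| − 2·|Patch 1∩Patch 2| = 49 + 9 − 18 = 40.00.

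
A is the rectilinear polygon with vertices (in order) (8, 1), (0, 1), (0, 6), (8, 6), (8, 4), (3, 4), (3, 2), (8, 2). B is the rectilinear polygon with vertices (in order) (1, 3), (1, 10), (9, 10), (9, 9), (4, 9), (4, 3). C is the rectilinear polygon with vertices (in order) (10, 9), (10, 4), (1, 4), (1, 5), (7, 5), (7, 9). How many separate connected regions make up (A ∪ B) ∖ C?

(A ∪ B) ∖ C is a single connected region.

1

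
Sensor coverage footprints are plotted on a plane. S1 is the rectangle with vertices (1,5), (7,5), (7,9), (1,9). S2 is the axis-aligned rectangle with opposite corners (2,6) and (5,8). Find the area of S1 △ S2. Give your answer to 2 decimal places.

|S1∩S2|: x∈[2,5], y∈[6,8] → 3·2 = 6.
|S1 △ S2| = |S1| + |S2| − 2·|S1∩S2| = 24 + 6 − 12 = 18.00.

18.00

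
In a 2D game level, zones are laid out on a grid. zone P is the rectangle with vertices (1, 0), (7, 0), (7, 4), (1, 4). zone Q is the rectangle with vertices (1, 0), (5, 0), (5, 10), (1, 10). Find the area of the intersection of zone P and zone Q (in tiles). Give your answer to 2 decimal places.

16.00

|zone P∩zone Q|: x∈[1,5], y∈[0,4] → 4·4 = 16.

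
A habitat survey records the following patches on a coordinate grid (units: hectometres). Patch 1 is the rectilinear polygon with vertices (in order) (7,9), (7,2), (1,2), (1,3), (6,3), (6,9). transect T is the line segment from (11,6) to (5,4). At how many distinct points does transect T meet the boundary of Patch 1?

2

The segment meets the boundary at (6,4.333), (7,4.667).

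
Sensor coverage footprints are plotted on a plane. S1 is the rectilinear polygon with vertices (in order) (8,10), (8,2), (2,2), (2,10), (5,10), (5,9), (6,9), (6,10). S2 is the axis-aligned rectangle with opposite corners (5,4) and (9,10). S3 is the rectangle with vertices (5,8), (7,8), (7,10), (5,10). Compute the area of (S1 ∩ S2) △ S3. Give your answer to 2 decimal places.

|S1 ∩ S2| = 17.
|(S1 ∩ S2) ∩ S3| = 3.
|(S1 ∩ S2) △ S3| = 17 + 4 − 6 = 15.00.

15.00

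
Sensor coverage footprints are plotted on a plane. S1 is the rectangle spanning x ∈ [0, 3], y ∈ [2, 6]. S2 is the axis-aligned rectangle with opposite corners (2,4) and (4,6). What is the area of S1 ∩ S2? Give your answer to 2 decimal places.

2.00

|S1∩S2|: x∈[2,3], y∈[4,6] → 1·2 = 2.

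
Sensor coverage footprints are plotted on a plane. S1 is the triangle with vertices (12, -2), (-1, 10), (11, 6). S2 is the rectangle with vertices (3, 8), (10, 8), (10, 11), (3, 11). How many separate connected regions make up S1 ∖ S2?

S1 ∖ S2 is a single connected region.

1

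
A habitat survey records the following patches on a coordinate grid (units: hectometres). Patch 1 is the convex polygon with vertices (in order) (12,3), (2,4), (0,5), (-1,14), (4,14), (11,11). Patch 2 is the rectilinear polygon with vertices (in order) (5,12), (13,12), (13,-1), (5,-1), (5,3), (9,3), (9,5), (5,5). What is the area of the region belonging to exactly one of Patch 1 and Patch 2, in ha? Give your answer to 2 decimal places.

|Patch 1| = 111, |Patch 2| = 96, |Patch 1∩Patch 2| = 48.3833.
|Patch 1 △ Patch 2| = |Patch 1| + |Patch 2| − 2·|Patch 1∩Patch 2| = 111 + 96 − 96.7667 = 110.23.

110.23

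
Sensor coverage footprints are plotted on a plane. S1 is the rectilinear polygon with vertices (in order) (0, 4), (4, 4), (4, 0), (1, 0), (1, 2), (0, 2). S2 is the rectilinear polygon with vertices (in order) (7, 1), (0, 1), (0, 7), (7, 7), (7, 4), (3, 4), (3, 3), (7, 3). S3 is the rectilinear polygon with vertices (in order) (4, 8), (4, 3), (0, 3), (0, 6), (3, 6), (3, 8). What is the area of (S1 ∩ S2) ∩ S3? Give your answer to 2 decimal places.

|S1 ∩ S2| = 10.
|(S1 ∩ S2) ∩ S3| = 3.00.

3.00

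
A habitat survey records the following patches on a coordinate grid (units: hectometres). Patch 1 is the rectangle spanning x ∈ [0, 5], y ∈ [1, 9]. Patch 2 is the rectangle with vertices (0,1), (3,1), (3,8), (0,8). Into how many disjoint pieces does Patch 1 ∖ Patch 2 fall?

1

Patch 1 ∖ Patch 2 is a single connected region.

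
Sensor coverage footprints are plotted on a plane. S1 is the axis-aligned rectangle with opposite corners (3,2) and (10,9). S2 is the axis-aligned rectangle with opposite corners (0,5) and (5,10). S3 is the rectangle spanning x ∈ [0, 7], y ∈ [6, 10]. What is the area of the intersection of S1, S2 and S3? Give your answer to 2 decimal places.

6.00

The intersection is the polygon with vertices (5,9), (5,6), (3,6), (3,9).
By the shoelace formula its area is 6.00.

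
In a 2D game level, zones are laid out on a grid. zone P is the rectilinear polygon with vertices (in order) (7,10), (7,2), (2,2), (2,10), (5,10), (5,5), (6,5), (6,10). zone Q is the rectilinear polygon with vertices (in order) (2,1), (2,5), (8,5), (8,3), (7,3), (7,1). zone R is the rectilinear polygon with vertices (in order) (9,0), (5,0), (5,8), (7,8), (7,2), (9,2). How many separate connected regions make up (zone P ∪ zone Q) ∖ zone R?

3

(zone P ∪ zone Q) ∖ zone R splits into 3 disjoint pieces (area 2, area 27, area 2).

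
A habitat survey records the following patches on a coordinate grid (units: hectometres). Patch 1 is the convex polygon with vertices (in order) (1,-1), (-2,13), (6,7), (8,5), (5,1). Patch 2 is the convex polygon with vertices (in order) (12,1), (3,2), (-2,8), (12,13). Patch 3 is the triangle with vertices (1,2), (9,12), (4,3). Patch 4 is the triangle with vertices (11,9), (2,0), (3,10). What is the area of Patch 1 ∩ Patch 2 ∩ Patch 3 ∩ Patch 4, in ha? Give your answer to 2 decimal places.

The intersection is the polygon with vertices (6.143,6.857), (4,3), (2.565,2.522), (2.286,2.857), (2.371,3.714), (5.375,7.469), (6,7).
By the shoelace formula its area is 7.31.

7.31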